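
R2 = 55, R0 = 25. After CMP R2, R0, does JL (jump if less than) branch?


Trace:
  R2 = 55, R0 = 25
  CMP R2, R0  → compares 55 vs 25
  JL checks: is 55 less than 25?
  55 > 25, so condition is false
Branch taken: No

No


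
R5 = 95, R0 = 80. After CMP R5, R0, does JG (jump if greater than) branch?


Trace:
  R5 = 95, R0 = 80
  CMP R5, R0  → compares 95 vs 80
  JG checks: is 95 greater than 80?
  95 > 80, so condition is true
Branch taken: Yes

Yes


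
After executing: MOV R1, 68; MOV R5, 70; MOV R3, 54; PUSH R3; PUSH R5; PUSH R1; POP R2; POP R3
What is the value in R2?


Stack trace (top is rightmost):
  MOV R1, 68  → R1 = 68
  MOV R5, 70  → R5 = 70
  MOV R3, 54  → R3 = 54
  PUSH R3  → stack: [54]
  PUSH R5  → stack: [54, 70]
  PUSH R1  → stack: [54, 70, 68]
  POP R2  → R2 = 68, stack: [54, 70]
  POP R3  → R3 = 70, stack: [54]
Final: R2 = 68

68


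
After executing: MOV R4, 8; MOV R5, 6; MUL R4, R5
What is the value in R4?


Register state trace:
  MOV R4, 8  → R4 = 8
  MOV R5, 6  → R5 = 6
  MUL R4, R5  → R4 = 8 * 6 = 48
Final: R4 = 48

48


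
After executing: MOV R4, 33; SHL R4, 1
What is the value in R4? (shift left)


Register state trace:
  MOV R4, 33  → R4 = 33
  SHL R4, 1  → R4 = 33 << 1 = 33 * 2^1 = 66
Final: R4 = 66

66


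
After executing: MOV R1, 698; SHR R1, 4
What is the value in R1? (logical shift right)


Register state trace:
  MOV R1, 698  → R1 = 698
  SHR R1, 4  → R1 = 698 >> 4 = 698 // 2^4 = 43
Final: R1 = 43

43


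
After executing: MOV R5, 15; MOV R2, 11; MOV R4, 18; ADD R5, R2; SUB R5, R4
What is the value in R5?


Register state trace:
  MOV R5, 15  → R5 = 15
  MOV R2, 11  → R2 = 11
  MOV R4, 18  → R4 = 18
  ADD R5, R2  → R5 = 15 + 11 = 26
  SUB R5, R4  → R5 = 26 - 18 = 8
Final: R5 = 8

8


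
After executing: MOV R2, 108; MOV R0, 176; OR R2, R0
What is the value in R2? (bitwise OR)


Register state trace:
  MOV R2, 108  → R2 = 108 (0b01101100)
  MOV R0, 176  → R0 = 176 (0b10110000)
  OR R2, R0   → R2 = 108 OR 176 = 252 (0b11111100)
Final: R2 = 252

252


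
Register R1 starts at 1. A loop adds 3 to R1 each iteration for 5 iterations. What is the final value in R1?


Starting value: R1 = 1
  Iter 1: R1 = 1 + 3 = 4
  Iter 2: R1 = 4 + 3 = 7
  Iter 3: R1 = 7 + 3 = 10
  Iter 4: R1 = 10 + 3 = 13
  Iter 5: R1 = 13 + 3 = 16
Final: R1 = 16

16


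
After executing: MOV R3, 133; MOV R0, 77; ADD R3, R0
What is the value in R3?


Register state trace:
  MOV R3, 133  → R3 = 133
  MOV R0, 77  → R0 = 77
  ADD R3, R0  → R3 = 133 + 77 = 210
Final: R3 = 210

210


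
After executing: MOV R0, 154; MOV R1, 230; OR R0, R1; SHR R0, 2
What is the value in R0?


Register state trace:
  MOV R0, 154  → R0 = 154 (0b10011010)
  MOV R1, 230  → R1 = 230 (0b11100110)
  OR R0, R1  → R0 = 154 OR 230 = 254 (0b11111110)
  SHR R0, 2  → R0 = 254 >> 2 = 63
Final: R0 = 63

63


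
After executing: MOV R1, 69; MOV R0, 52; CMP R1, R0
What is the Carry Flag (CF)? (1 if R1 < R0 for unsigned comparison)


Register state trace:
  MOV R1, 69  → R1 = 69
  MOV R0, 52  → R0 = 52
  CMP R1, R0  → unsigned 69 - 52: no borrow
  69 >= 52, so CF = 0
CF = 0

0


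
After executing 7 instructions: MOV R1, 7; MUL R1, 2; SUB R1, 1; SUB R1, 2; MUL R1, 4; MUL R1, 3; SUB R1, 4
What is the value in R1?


Register state trace:
  MOV R1, 7  → R1 = 7
  MUL R1, 2  → R1 = 7 * 2 = 14
  SUB R1, 1  → R1 = 14 - 1 = 13
  SUB R1, 2  → R1 = 13 - 2 = 11
  MUL R1, 4  → R1 = 11 * 4 = 44
  MUL R1, 3  → R1 = 44 * 3 = 132
  SUB R1, 4  → R1 = 132 - 4 = 128
Final: R1 = 128

128


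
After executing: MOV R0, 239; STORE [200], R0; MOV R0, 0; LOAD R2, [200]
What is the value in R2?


Register and memory trace:
  MOV R0, 239  → R0 = 239
  STORE [200], R0  → mem[200] = 239
  MOV R0, 0  → R0 = 0
  LOAD R2, [200]  → R2 = mem[200] = 239
Final: R2 = 239

239


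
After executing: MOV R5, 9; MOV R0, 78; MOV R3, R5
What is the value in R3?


Register state trace:
  MOV R5, 9  → R5 = 9
  MOV R0, 78  → R0 = 78
  MOV R3, R5  → R3 = 9
Final: R3 = 9

9


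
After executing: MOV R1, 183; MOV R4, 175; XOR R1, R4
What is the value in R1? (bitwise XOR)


Register state trace:
  MOV R1, 183  → R1 = 183 (0b10110111)
  MOV R4, 175  → R4 = 175 (0b10101111)
  XOR R1, R4  → R1 = 183 XOR 175 = 24 (0b00011000)
Final: R1 = 24

24


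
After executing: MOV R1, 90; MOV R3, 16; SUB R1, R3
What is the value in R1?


Register state trace:
  MOV R1, 90  → R1 = 90
  MOV R3, 16  → R3 = 16
  SUB R1, R3  → R1 = 90 - 16 = 74
Final: R1 = 74

74


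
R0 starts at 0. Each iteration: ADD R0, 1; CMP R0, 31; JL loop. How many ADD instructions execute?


Loop trace (R0 starts at 0, target 31, step 1):
  ADD #1: R0 = 0 + 1 = 1  → 1 < 31, loop
  ADD #2: R0 = 1 + 1 = 2  → 2 < 31, loop
  ADD #3: R0 = 2 + 1 = 3  → 3 < 31, loop
  ADD #4: R0 = 3 + 1 = 4  → 4 < 31, loop
  ADD #5: R0 = 4 + 1 = 5  → 5 < 31, loop
  ADD #6: R0 = 5 + 1 = 6  → 6 < 31, loop
  ADD #7: R0 = 6 + 1 = 7  → 7 < 31, loop
  ADD #8: R0 = 7 + 1 = 8  → 8 < 31, loop
  ADD #9: R0 = 8 + 1 = 9  → 9 < 31, loop
  ADD #10: R0 = 9 + 1 = 10  → 10 < 31, loop
  ADD #11: R0 = 10 + 1 = 11  → 11 < 31, loop
  ADD #12: R0 = 11 + 1 = 12  → 12 < 31, loop
  ADD #13: R0 = 12 + 1 = 13  → 13 < 31, loop
  ADD #14: R0 = 13 + 1 = 14  → 14 < 31, loop
  ADD #15: R0 = 14 + 1 = 15  → 15 < 31, loop
  ADD #16: R0 = 15 + 1 = 16  → 16 < 31, loop
  ADD #17: R0 = 16 + 1 = 17  → 17 < 31, loop
  ADD #18: R0 = 17 + 1 = 18  → 18 < 31, loop
  ADD #19: R0 = 18 + 1 = 19  → 19 < 31, loop
  ADD #20: R0 = 19 + 1 = 20  → 20 < 31, loop
  ADD #21: R0 = 20 + 1 = 21  → 21 < 31, loop
  ADD #22: R0 = 21 + 1 = 22  → 22 < 31, loop
  ADD #23: R0 = 22 + 1 = 23  → 23 < 31, loop
  ADD #24: R0 = 23 + 1 = 24  → 24 < 31, loop
  ADD #25: R0 = 24 + 1 = 25  → 25 < 31, loop
  ADD #26: R0 = 25 + 1 = 26  → 26 < 31, loop
  ADD #27: R0 = 26 + 1 = 27  → 27 < 31, loop
  ADD #28: R0 = 27 + 1 = 28  → 28 < 31, loop
  ADD #29: R0 = 28 + 1 = 29  → 29 < 31, loop
  ADD #30: R0 = 29 + 1 = 30  → 30 < 31, loop
  ADD #31: R0 = 30 + 1 = 31  → 31 >= 31, exit
Total ADD instructions: 31

31


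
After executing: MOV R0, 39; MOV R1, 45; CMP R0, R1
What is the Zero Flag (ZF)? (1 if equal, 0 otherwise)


Register state trace:
  MOV R0, 39  → R0 = 39
  MOV R1, 45  → R1 = 45
  CMP R0, R1  → computes 39 - 45 = -6
  Result is nonzero, so values are not equal
ZF = 0

0


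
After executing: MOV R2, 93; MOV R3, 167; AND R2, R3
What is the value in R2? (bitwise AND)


Register state trace:
  MOV R2, 93  → R2 = 93 (0b01011101)
  MOV R3, 167  → R3 = 167 (0b10100111)
  AND R2, R3  → R2 = 93 AND 167 = 5 (0b00000101)
Final: R2 = 5

5


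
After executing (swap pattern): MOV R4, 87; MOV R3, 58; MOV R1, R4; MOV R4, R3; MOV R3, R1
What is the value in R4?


Register state trace (swap pattern):
  MOV R4, 87  → R4 = 87
  MOV R3, 58  → R3 = 58
  MOV R1, R4  → R1 = 87  (save R4)
  MOV R4, R3  → R4 = 58  (R4 gets R3's value)
  MOV R3, R1  → R3 = 87  (R3 gets saved value)
Final: R4 = 58

58


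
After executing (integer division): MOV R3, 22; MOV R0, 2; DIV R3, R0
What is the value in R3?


Register state trace:
  MOV R3, 22  → R3 = 22
  MOV R0, 2  → R0 = 2
  DIV R3, R0  → R3 = 22 // 2 = 11
Final: R3 = 11

11


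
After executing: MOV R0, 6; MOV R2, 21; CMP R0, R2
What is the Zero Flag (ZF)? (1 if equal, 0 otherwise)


Register state trace:
  MOV R0, 6  → R0 = 6
  MOV R2, 21  → R2 = 21
  CMP R0, R2  → computes 6 - 21 = -15
  Result is nonzero, so values are not equal
ZF = 0

0


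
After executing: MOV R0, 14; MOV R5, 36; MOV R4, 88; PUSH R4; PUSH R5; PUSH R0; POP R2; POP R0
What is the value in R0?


Stack trace (top is rightmost):
  MOV R0, 14  → R0 = 14
  MOV R5, 36  → R5 = 36
  MOV R4, 88  → R4 = 88
  PUSH R4  → stack: [88]
  PUSH R5  → stack: [88, 36]
  PUSH R0  → stack: [88, 36, 14]
  POP R2  → R2 = 14, stack: [88, 36]
  POP R0  → R0 = 36, stack: [88]
Final: R0 = 36

36


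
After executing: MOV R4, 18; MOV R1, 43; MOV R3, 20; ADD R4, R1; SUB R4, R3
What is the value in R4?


Register state trace:
  MOV R4, 18  → R4 = 18
  MOV R1, 43  → R1 = 43
  MOV R3, 20  → R3 = 20
  ADD R4, R1  → R4 = 18 + 43 = 61
  SUB R4, R3  → R4 = 61 - 20 = 41
Final: R4 = 41

41


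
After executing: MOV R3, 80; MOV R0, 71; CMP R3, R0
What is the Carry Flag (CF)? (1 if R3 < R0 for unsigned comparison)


Register state trace:
  MOV R3, 80  → R3 = 80
  MOV R0, 71  → R0 = 71
  CMP R3, R0  → unsigned 80 - 71: no borrow
  80 >= 71, so CF = 0
CF = 0

0


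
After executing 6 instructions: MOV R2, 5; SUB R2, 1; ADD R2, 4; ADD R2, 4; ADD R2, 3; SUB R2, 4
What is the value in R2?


Register state trace:
  MOV R2, 5  → R2 = 5
  SUB R2, 1  → R2 = 5 - 1 = 4
  ADD R2, 4  → R2 = 4 + 4 = 8
  ADD R2, 4  → R2 = 8 + 4 = 12
  ADD R2, 3  → R2 = 12 + 3 = 15
  SUB R2, 4  → R2 = 15 - 4 = 11
Final: R2 = 11

11


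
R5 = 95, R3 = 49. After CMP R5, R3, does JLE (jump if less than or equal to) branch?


Trace:
  R5 = 95, R3 = 49
  CMP R5, R3  → compares 95 vs 49
  JLE checks: is 95 less than or equal to 49?
  95 > 49, so condition is false
Branch taken: No

No


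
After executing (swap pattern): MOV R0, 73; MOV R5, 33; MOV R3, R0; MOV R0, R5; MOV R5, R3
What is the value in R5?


Register state trace (swap pattern):
  MOV R0, 73  → R0 = 73
  MOV R5, 33  → R5 = 33
  MOV R3, R0  → R3 = 73  (save R0)
  MOV R0, R5  → R0 = 33  (R0 gets R5's value)
  MOV R5, R3  → R5 = 73  (R5 gets saved value)
Final: R5 = 73

73


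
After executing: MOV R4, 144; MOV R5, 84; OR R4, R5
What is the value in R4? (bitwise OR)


Register state trace:
  MOV R4, 144  → R4 = 144 (0b10010000)
  MOV R5, 84  → R5 = 84 (0b01010100)
  OR R4, R5   → R4 = 144 OR 84 = 212 (0b11010100)
Final: R4 = 212

212


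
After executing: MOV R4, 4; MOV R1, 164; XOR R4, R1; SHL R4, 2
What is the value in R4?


Register state trace:
  MOV R4, 4  → R4 = 4 (0b00000100)
  MOV R1, 164  → R1 = 164 (0b10100100)
  XOR R4, R1  → R4 = 4 XOR 164 = 160 (0b10100000)
  SHL R4, 2  → R4 = 160 << 2 = 640
Final: R4 = 640

640


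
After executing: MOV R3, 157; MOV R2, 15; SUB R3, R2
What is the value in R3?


Register state trace:
  MOV R3, 157  → R3 = 157
  MOV R2, 15  → R2 = 15
  SUB R3, R2  → R3 = 157 - 15 = 142
Final: R3 = 142

142


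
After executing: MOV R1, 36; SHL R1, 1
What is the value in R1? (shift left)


Register state trace:
  MOV R1, 36  → R1 = 36
  SHL R1, 1  → R1 = 36 << 1 = 36 * 2^1 = 72
Final: R1 = 72

72


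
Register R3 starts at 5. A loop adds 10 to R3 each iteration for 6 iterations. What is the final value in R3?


Starting value: R3 = 5
  Iter 1: R3 = 5 + 10 = 15
  Iter 2: R3 = 15 + 10 = 25
  Iter 3: R3 = 25 + 10 = 35
  Iter 4: R3 = 35 + 10 = 45
  Iter 5: R3 = 45 + 10 = 55
  Iter 6: R3 = 55 + 10 = 65
Final: R3 = 65

65


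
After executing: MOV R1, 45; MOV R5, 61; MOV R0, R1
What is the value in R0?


Register state trace:
  MOV R1, 45  → R1 = 45
  MOV R5, 61  → R5 = 61
  MOV R0, R1  → R0 = 45
Final: R0 = 45

45


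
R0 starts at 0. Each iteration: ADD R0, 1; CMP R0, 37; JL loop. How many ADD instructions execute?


Loop trace (R0 starts at 0, target 37, step 1):
  ADD #1: R0 = 0 + 1 = 1  → 1 < 37, loop
  ADD #2: R0 = 1 + 1 = 2  → 2 < 37, loop
  ADD #3: R0 = 2 + 1 = 3  → 3 < 37, loop
  ADD #4: R0 = 3 + 1 = 4  → 4 < 37, loop
  ADD #5: R0 = 4 + 1 = 5  → 5 < 37, loop
  ADD #6: R0 = 5 + 1 = 6  → 6 < 37, loop
  ADD #7: R0 = 6 + 1 = 7  → 7 < 37, loop
  ADD #8: R0 = 7 + 1 = 8  → 8 < 37, loop
  ADD #9: R0 = 8 + 1 = 9  → 9 < 37, loop
  ADD #10: R0 = 9 + 1 = 10  → 10 < 37, loop
  ADD #11: R0 = 10 + 1 = 11  → 11 < 37, loop
  ADD #12: R0 = 11 + 1 = 12  → 12 < 37, loop
  ADD #13: R0 = 12 + 1 = 13  → 13 < 37, loop
  ADD #14: R0 = 13 + 1 = 14  → 14 < 37, loop
  ADD #15: R0 = 14 + 1 = 15  → 15 < 37, loop
  ADD #16: R0 = 15 + 1 = 16  → 16 < 37, loop
  ADD #17: R0 = 16 + 1 = 17  → 17 < 37, loop
  ADD #18: R0 = 17 + 1 = 18  → 18 < 37, loop
  ADD #19: R0 = 18 + 1 = 19  → 19 < 37, loop
  ADD #20: R0 = 19 + 1 = 20  → 20 < 37, loop
  ADD #21: R0 = 20 + 1 = 21  → 21 < 37, loop
  ADD #22: R0 = 21 + 1 = 22  → 22 < 37, loop
  ADD #23: R0 = 22 + 1 = 23  → 23 < 37, loop
  ADD #24: R0 = 23 + 1 = 24  → 24 < 37, loop
  ADD #25: R0 = 24 + 1 = 25  → 25 < 37, loop
  ADD #26: R0 = 25 + 1 = 26  → 26 < 37, loop
  ADD #27: R0 = 26 + 1 = 27  → 27 < 37, loop
  ADD #28: R0 = 27 + 1 = 28  → 28 < 37, loop
  ADD #29: R0 = 28 + 1 = 29  → 29 < 37, loop
  ADD #30: R0 = 29 + 1 = 30  → 30 < 37, loop
  ADD #31: R0 = 30 + 1 = 31  → 31 < 37, loop
  ADD #32: R0 = 31 + 1 = 32  → 32 < 37, loop
  ADD #33: R0 = 32 + 1 = 33  → 33 < 37, loop
  ADD #34: R0 = 33 + 1 = 34  → 34 < 37, loop
  ADD #35: R0 = 34 + 1 = 35  → 35 < 37, loop
  ADD #36: R0 = 35 + 1 = 36  → 36 < 37, loop
  ADD #37: R0 = 36 + 1 = 37  → 37 >= 37, exit
Total ADD instructions: 37

37


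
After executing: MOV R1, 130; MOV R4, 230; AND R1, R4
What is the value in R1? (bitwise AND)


Register state trace:
  MOV R1, 130  → R1 = 130 (0b10000010)
  MOV R4, 230  → R4 = 230 (0b11100110)
  AND R1, R4  → R1 = 130 AND 230 = 130 (0b10000010)
Final: R1 = 130

130


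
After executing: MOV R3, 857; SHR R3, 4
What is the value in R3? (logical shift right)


Register state trace:
  MOV R3, 857  → R3 = 857
  SHR R3, 4  → R3 = 857 >> 4 = 857 // 2^4 = 53
Final: R3 = 53

53


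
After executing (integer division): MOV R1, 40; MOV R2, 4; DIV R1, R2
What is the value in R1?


Register state trace:
  MOV R1, 40  → R1 = 40
  MOV R2, 4  → R2 = 4
  DIV R1, R2  → R1 = 40 // 4 = 10
Final: R1 = 10

10


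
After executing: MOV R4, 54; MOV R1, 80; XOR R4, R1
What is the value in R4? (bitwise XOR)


Register state trace:
  MOV R4, 54  → R4 = 54 (0b00110110)
  MOV R1, 80  → R1 = 80 (0b01010000)
  XOR R4, R1  → R4 = 54 XOR 80 = 102 (0b01100110)
Final: R4 = 102

102


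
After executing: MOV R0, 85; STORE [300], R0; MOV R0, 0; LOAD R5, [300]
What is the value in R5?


Register and memory trace:
  MOV R0, 85  → R0 = 85
  STORE [300], R0  → mem[300] = 85
  MOV R0, 0  → R0 = 0
  LOAD R5, [300]  → R5 = mem[300] = 85
Final: R5 = 85

85


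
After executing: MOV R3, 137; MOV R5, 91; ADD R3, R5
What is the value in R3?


Register state trace:
  MOV R3, 137  → R3 = 137
  MOV R5, 91  → R5 = 91
  ADD R3, R5  → R3 = 137 + 91 = 228
Final: R3 = 228

228


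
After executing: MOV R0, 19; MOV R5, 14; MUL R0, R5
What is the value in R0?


Register state trace:
  MOV R0, 19  → R0 = 19
  MOV R5, 14  → R5 = 14
  MUL R0, R5  → R0 = 19 * 14 = 266
Final: R0 = 266

266


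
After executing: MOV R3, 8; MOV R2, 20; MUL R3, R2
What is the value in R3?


Register state trace:
  MOV R3, 8  → R3 = 8
  MOV R2, 20  → R2 = 20
  MUL R3, R2  → R3 = 8 * 20 = 160
Final: R3 = 160

160


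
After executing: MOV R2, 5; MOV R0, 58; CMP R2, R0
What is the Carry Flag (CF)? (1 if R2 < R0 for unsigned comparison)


Register state trace:
  MOV R2, 5  → R2 = 5
  MOV R0, 58  → R0 = 58
  CMP R2, R0  → unsigned 5 - 58: borrow occurs
  5 < 58, so CF = 1
CF = 1

1


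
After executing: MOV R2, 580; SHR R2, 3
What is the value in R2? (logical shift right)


Register state trace:
  MOV R2, 580  → R2 = 580
  SHR R2, 3  → R2 = 580 >> 3 = 580 // 2^3 = 72
Final: R2 = 72

72


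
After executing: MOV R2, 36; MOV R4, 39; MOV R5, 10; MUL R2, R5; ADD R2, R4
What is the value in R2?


Register state trace:
  MOV R2, 36  → R2 = 36
  MOV R4, 39  → R4 = 39
  MOV R5, 10  → R5 = 10
  MUL R2, R5  → R2 = 36 * 10 = 360
  ADD R2, R4  → R2 = 360 + 39 = 399
Final: R2 = 399

399


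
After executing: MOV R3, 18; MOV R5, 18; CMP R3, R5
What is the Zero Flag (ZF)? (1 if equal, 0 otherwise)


Register state trace:
  MOV R3, 18  → R3 = 18
  MOV R5, 18  → R5 = 18
  CMP R3, R5  → computes 18 - 18 = 0
  Result is zero, so values are equal
ZF = 1

1


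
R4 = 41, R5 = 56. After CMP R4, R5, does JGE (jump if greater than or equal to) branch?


Trace:
  R4 = 41, R5 = 56
  CMP R4, R5  → compares 41 vs 56
  JGE checks: is 41 greater than or equal to 56?
  41 < 56, so condition is false
Branch taken: No

No


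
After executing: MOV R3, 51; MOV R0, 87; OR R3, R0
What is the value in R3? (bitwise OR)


Register state trace:
  MOV R3, 51  → R3 = 51 (0b00110011)
  MOV R0, 87  → R0 = 87 (0b01010111)
  OR R3, R0   → R3 = 51 OR 87 = 119 (0b01110111)
Final: R3 = 119

119


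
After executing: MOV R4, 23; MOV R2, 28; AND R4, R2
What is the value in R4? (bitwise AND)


Register state trace:
  MOV R4, 23  → R4 = 23 (0b00010111)
  MOV R2, 28  → R2 = 28 (0b00011100)
  AND R4, R2  → R4 = 23 AND 28 = 20 (0b00010100)
Final: R4 = 20

20


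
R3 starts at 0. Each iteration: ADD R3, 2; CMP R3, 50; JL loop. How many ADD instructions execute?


Loop trace (R3 starts at 0, target 50, step 2):
  ADD #1: R3 = 0 + 2 = 2  → 2 < 50, loop
  ADD #2: R3 = 2 + 2 = 4  → 4 < 50, loop
  ADD #3: R3 = 4 + 2 = 6  → 6 < 50, loop
  ADD #4: R3 = 6 + 2 = 8  → 8 < 50, loop
  ADD #5: R3 = 8 + 2 = 10  → 10 < 50, loop
  ADD #6: R3 = 10 + 2 = 12  → 12 < 50, loop
  ADD #7: R3 = 12 + 2 = 14  → 14 < 50, loop
  ADD #8: R3 = 14 + 2 = 16  → 16 < 50, loop
  ADD #9: R3 = 16 + 2 = 18  → 18 < 50, loop
  ADD #10: R3 = 18 + 2 = 20  → 20 < 50, loop
  ADD #11: R3 = 20 + 2 = 22  → 22 < 50, loop
  ADD #12: R3 = 22 + 2 = 24  → 24 < 50, loop
  ADD #13: R3 = 24 + 2 = 26  → 26 < 50, loop
  ADD #14: R3 = 26 + 2 = 28  → 28 < 50, loop
  ADD #15: R3 = 28 + 2 = 30  → 30 < 50, loop
  ADD #16: R3 = 30 + 2 = 32  → 32 < 50, loop
  ADD #17: R3 = 32 + 2 = 34  → 34 < 50, loop
  ADD #18: R3 = 34 + 2 = 36  → 36 < 50, loop
  ADD #19: R3 = 36 + 2 = 38  → 38 < 50, loop
  ADD #20: R3 = 38 + 2 = 40  → 40 < 50, loop
  ADD #21: R3 = 40 + 2 = 42  → 42 < 50, loop
  ADD #22: R3 = 42 + 2 = 44  → 44 < 50, loop
  ADD #23: R3 = 44 + 2 = 46  → 46 < 50, loop
  ADD #24: R3 = 46 + 2 = 48  → 48 < 50, loop
  ADD #25: R3 = 48 + 2 = 50  → 50 >= 50, exit
Total ADD instructions: 25

25


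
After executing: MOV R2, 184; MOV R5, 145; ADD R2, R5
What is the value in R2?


Register state trace:
  MOV R2, 184  → R2 = 184
  MOV R5, 145  → R5 = 145
  ADD R2, R5  → R2 = 184 + 145 = 329
Final: R2 = 329

329


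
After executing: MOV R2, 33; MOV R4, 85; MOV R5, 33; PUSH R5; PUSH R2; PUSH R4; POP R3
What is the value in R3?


Stack trace (top is rightmost):
  MOV R2, 33  → R2 = 33
  MOV R4, 85  → R4 = 85
  MOV R5, 33  → R5 = 33
  PUSH R5  → stack: [33]
  PUSH R2  → stack: [33, 33]
  PUSH R4  → stack: [33, 33, 85]
  POP R3  → R3 = 85, stack: [33, 33]
Final: R3 = 85

85


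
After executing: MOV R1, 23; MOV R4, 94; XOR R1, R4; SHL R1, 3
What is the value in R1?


Register state trace:
  MOV R1, 23  → R1 = 23 (0b00010111)
  MOV R4, 94  → R4 = 94 (0b01011110)
  XOR R1, R4  → R1 = 23 XOR 94 = 73 (0b01001001)
  SHL R1, 3  → R1 = 73 << 3 = 584
Final: R1 = 584

584


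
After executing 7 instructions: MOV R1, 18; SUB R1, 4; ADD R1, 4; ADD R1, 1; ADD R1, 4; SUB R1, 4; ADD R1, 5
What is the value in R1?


Register state trace:
  MOV R1, 18  → R1 = 18
  SUB R1, 4  → R1 = 18 - 4 = 14
  ADD R1, 4  → R1 = 14 + 4 = 18
  ADD R1, 1  → R1 = 18 + 1 = 19
  ADD R1, 4  → R1 = 19 + 4 = 23
  SUB R1, 4  → R1 = 23 - 4 = 19
  ADD R1, 5  → R1 = 19 + 5 = 24
Final: R1 = 24

24


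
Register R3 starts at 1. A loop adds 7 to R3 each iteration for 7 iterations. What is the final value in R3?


Starting value: R3 = 1
  Iter 1: R3 = 1 + 7 = 8
  Iter 2: R3 = 8 + 7 = 15
  Iter 3: R3 = 15 + 7 = 22
  Iter 4: R3 = 22 + 7 = 29
  Iter 5: R3 = 29 + 7 = 36
  Iter 6: R3 = 36 + 7 = 43
  Iter 7: R3 = 43 + 7 = 50
Final: R3 = 50

50


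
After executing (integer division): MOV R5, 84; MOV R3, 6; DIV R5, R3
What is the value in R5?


Register state trace:
  MOV R5, 84  → R5 = 84
  MOV R3, 6  → R3 = 6
  DIV R5, R3  → R5 = 84 // 6 = 14
Final: R5 = 14

14


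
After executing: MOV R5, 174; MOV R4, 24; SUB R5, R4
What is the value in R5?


Register state trace:
  MOV R5, 174  → R5 = 174
  MOV R4, 24  → R4 = 24
  SUB R5, R4  → R5 = 174 - 24 = 150
Final: R5 = 150

150


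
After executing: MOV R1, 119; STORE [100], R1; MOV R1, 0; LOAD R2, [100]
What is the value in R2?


Register and memory trace:
  MOV R1, 119  → R1 = 119
  STORE [100], R1  → mem[100] = 119
  MOV R1, 0  → R1 = 0
  LOAD R2, [100]  → R2 = mem[100] = 119
Final: R2 = 119

119


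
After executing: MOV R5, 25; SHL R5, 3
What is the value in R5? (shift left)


Register state trace:
  MOV R5, 25  → R5 = 25
  SHL R5, 3  → R5 = 25 << 3 = 25 * 2^3 = 200
Final: R5 = 200

200


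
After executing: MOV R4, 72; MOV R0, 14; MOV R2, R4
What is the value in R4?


Register state trace:
  MOV R4, 72  → R4 = 72
  MOV R0, 14  → R0 = 14
  MOV R2, R4  → R2 = 72
Final: R4 = 72

72


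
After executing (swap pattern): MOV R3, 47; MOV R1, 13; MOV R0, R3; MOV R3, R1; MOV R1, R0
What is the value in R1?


Register state trace (swap pattern):
  MOV R3, 47  → R3 = 47
  MOV R1, 13  → R1 = 13
  MOV R0, R3  → R0 = 47  (save R3)
  MOV R3, R1  → R3 = 13  (R3 gets R1's value)
  MOV R1, R0  → R1 = 47  (R1 gets saved value)
Final: R1 = 47

47


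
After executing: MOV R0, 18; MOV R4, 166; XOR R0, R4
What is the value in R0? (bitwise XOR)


Register state trace:
  MOV R0, 18  → R0 = 18 (0b00010010)
  MOV R4, 166  → R4 = 166 (0b10100110)
  XOR R0, R4  → R0 = 18 XOR 166 = 180 (0b10110100)
Final: R0 = 180

180


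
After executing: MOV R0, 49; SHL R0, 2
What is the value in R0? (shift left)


Register state trace:
  MOV R0, 49  → R0 = 49
  SHL R0, 2  → R0 = 49 << 2 = 49 * 2^2 = 196
Final: R0 = 196

196


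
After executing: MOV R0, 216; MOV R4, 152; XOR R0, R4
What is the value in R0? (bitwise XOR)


Register state trace:
  MOV R0, 216  → R0 = 216 (0b11011000)
  MOV R4, 152  → R4 = 152 (0b10011000)
  XOR R0, R4  → R0 = 216 XOR 152 = 64 (0b01000000)
Final: R0 = 64

64


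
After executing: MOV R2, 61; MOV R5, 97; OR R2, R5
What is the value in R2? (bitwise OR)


Register state trace:
  MOV R2, 61  → R2 = 61 (0b00111101)
  MOV R5, 97  → R5 = 97 (0b01100001)
  OR R2, R5   → R2 = 61 OR 97 = 125 (0b01111101)
Final: R2 = 125

125


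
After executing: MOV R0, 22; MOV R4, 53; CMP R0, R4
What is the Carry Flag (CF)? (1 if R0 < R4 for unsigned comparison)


Register state trace:
  MOV R0, 22  → R0 = 22
  MOV R4, 53  → R4 = 53
  CMP R0, R4  → unsigned 22 - 53: borrow occurs
  22 < 53, so CF = 1
CF = 1

1


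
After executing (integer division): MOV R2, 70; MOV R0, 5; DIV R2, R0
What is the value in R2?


Register state trace:
  MOV R2, 70  → R2 = 70
  MOV R0, 5  → R0 = 5
  DIV R2, R0  → R2 = 70 // 5 = 14
Final: R2 = 14

14


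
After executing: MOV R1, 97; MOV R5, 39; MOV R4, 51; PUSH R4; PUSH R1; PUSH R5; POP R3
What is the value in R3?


Stack trace (top is rightmost):
  MOV R1, 97  → R1 = 97
  MOV R5, 39  → R5 = 39
  MOV R4, 51  → R4 = 51
  PUSH R4  → stack: [51]
  PUSH R1  → stack: [51, 97]
  PUSH R5  → stack: [51, 97, 39]
  POP R3  → R3 = 39, stack: [51, 97]
Final: R3 = 39

39


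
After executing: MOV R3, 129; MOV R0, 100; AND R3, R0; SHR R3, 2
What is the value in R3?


Register state trace:
  MOV R3, 129  → R3 = 129 (0b10000001)
  MOV R0, 100  → R0 = 100 (0b01100100)
  AND R3, R0  → R3 = 129 AND 100 = 0 (0b00000000)
  SHR R3, 2  → R3 = 0 >> 2 = 0
Final: R3 = 0

0


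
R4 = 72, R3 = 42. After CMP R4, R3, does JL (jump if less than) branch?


Trace:
  R4 = 72, R3 = 42
  CMP R4, R3  → compares 72 vs 42
  JL checks: is 72 less than 42?
  72 > 42, so condition is false
Branch taken: No

No


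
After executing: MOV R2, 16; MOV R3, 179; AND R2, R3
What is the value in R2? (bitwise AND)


Register state trace:
  MOV R2, 16  → R2 = 16 (0b00010000)
  MOV R3, 179  → R3 = 179 (0b10110011)
  AND R2, R3  → R2 = 16 AND 179 = 16 (0b00010000)
Final: R2 = 16

16


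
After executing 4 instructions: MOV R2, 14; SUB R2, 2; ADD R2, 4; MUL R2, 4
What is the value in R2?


Register state trace:
  MOV R2, 14  → R2 = 14
  SUB R2, 2  → R2 = 14 - 2 = 12
  ADD R2, 4  → R2 = 12 + 4 = 16
  MUL R2, 4  → R2 = 16 * 4 = 64
Final: R2 = 64

64


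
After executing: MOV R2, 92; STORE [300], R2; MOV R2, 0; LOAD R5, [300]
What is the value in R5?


Register and memory trace:
  MOV R2, 92  → R2 = 92
  STORE [300], R2  → mem[300] = 92
  MOV R2, 0  → R2 = 0
  LOAD R5, [300]  → R5 = mem[300] = 92
Final: R5 = 92

92


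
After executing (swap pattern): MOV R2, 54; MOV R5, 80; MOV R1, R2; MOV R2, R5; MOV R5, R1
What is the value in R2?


Register state trace (swap pattern):
  MOV R2, 54  → R2 = 54
  MOV R5, 80  → R5 = 80
  MOV R1, R2  → R1 = 54  (save R2)
  MOV R2, R5  → R2 = 80  (R2 gets R5's value)
  MOV R5, R1  → R5 = 54  (R5 gets saved value)
Final: R2 = 80

80


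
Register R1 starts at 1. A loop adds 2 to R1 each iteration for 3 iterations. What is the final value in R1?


Starting value: R1 = 1
  Iter 1: R1 = 1 + 2 = 3
  Iter 2: R1 = 3 + 2 = 5
  Iter 3: R1 = 5 + 2 = 7
Final: R1 = 7

7


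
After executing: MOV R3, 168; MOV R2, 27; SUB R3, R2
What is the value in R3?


Register state trace:
  MOV R3, 168  → R3 = 168
  MOV R2, 27  → R2 = 27
  SUB R3, R2  → R3 = 168 - 27 = 141
Final: R3 = 141

141


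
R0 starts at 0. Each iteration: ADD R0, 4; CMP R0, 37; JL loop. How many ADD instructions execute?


Loop trace (R0 starts at 0, target 37, step 4):
  ADD #1: R0 = 0 + 4 = 4  → 4 < 37, loop
  ADD #2: R0 = 4 + 4 = 8  → 8 < 37, loop
  ADD #3: R0 = 8 + 4 = 12  → 12 < 37, loop
  ADD #4: R0 = 12 + 4 = 16  → 16 < 37, loop
  ADD #5: R0 = 16 + 4 = 20  → 20 < 37, loop
  ADD #6: R0 = 20 + 4 = 24  → 24 < 37, loop
  ADD #7: R0 = 24 + 4 = 28  → 28 < 37, loop
  ADD #8: R0 = 28 + 4 = 32  → 32 < 37, loop
  ADD #9: R0 = 32 + 4 = 36  → 36 < 37, loop
  ADD #10: R0 = 36 + 4 = 40  → 40 >= 37, exit
Total ADD instructions: 10

10


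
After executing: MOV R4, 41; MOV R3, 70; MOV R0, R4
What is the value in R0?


Register state trace:
  MOV R4, 41  → R4 = 41
  MOV R3, 70  → R3 = 70
  MOV R0, R4  → R0 = 41
Final: R0 = 41

41


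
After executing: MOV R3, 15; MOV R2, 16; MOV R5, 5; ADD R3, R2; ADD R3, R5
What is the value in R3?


Register state trace:
  MOV R3, 15  → R3 = 15
  MOV R2, 16  → R2 = 16
  MOV R5, 5  → R5 = 5
  ADD R3, R2  → R3 = 15 + 16 = 31
  ADD R3, R5  → R3 = 31 + 5 = 36
Final: R3 = 36

36


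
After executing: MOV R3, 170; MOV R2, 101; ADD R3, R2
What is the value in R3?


Register state trace:
  MOV R3, 170  → R3 = 170
  MOV R2, 101  → R2 = 101
  ADD R3, R2  → R3 = 170 + 101 = 271
Final: R3 = 271

271


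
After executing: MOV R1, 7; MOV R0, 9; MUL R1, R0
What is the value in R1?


Register state trace:
  MOV R1, 7  → R1 = 7
  MOV R0, 9  → R0 = 9
  MUL R1, R0  → R1 = 7 * 9 = 63
Final: R1 = 63

63


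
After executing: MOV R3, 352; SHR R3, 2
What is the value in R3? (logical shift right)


Register state trace:
  MOV R3, 352  → R3 = 352
  SHR R3, 2  → R3 = 352 >> 2 = 352 // 2^2 = 88
Final: R3 = 88

88


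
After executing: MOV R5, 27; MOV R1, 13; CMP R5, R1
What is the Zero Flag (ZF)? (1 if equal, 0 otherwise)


Register state trace:
  MOV R5, 27  → R5 = 27
  MOV R1, 13  → R1 = 13
  CMP R5, R1  → computes 27 - 13 = 14
  Result is nonzero, so values are not equal
ZF = 0

0


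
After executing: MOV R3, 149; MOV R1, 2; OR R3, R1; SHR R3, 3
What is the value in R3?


Register state trace:
  MOV R3, 149  → R3 = 149 (0b10010101)
  MOV R1, 2  → R1 = 2 (0b00000010)
  OR R3, R1  → R3 = 149 OR 2 = 151 (0b10010111)
  SHR R3, 3  → R3 = 151 >> 3 = 18
Final: R3 = 18

18


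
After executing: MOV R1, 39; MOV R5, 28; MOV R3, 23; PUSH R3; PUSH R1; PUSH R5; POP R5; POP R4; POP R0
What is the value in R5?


Stack trace (top is rightmost):
  MOV R1, 39  → R1 = 39
  MOV R5, 28  → R5 = 28
  MOV R3, 23  → R3 = 23
  PUSH R3  → stack: [23]
  PUSH R1  → stack: [23, 39]
  PUSH R5  → stack: [23, 39, 28]
  POP R5  → R5 = 28, stack: [23, 39]
  POP R4  → R4 = 39, stack: [23]
  POP R0  → R0 = 23, stack: []
Final: R5 = 28

28


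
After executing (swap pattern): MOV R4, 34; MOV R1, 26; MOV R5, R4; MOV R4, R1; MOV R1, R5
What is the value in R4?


Register state trace (swap pattern):
  MOV R4, 34  → R4 = 34
  MOV R1, 26  → R1 = 26
  MOV R5, R4  → R5 = 34  (save R4)
  MOV R4, R1  → R4 = 26  (R4 gets R1's value)
  MOV R1, R5  → R1 = 34  (R1 gets saved value)
Final: R4 = 26

26


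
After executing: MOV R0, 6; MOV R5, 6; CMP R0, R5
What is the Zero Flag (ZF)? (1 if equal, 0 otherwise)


Register state trace:
  MOV R0, 6  → R0 = 6
  MOV R5, 6  → R5 = 6
  CMP R0, R5  → computes 6 - 6 = 0
  Result is zero, so values are equal
ZF = 1

1


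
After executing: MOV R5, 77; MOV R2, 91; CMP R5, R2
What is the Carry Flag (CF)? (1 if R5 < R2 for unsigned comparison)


Register state trace:
  MOV R5, 77  → R5 = 77
  MOV R2, 91  → R2 = 91
  CMP R5, R2  → unsigned 77 - 91: borrow occurs
  77 < 91, so CF = 1
CF = 1

1


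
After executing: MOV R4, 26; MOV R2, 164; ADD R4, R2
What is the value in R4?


Register state trace:
  MOV R4, 26  → R4 = 26
  MOV R2, 164  → R2 = 164
  ADD R4, R2  → R4 = 26 + 164 = 190
Final: R4 = 190

190


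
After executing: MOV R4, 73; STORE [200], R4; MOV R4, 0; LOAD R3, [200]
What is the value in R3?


Register and memory trace:
  MOV R4, 73  → R4 = 73
  STORE [200], R4  → mem[200] = 73
  MOV R4, 0  → R4 = 0
  LOAD R3, [200]  → R3 = mem[200] = 73
Final: R3 = 73

73


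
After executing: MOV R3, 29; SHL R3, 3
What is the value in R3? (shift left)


Register state trace:
  MOV R3, 29  → R3 = 29
  SHL R3, 3  → R3 = 29 << 3 = 29 * 2^3 = 232
Final: R3 = 232

232


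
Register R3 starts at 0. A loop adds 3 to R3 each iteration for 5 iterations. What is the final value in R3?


Starting value: R3 = 0
  Iter 1: R3 = 0 + 3 = 3
  Iter 2: R3 = 3 + 3 = 6
  Iter 3: R3 = 6 + 3 = 9
  Iter 4: R3 = 9 + 3 = 12
  Iter 5: R3 = 12 + 3 = 15
Final: R3 = 15

15


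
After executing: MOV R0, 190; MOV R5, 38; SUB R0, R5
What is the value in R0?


Register state trace:
  MOV R0, 190  → R0 = 190
  MOV R5, 38  → R5 = 38
  SUB R0, R5  → R0 = 190 - 38 = 152
Final: R0 = 152

152


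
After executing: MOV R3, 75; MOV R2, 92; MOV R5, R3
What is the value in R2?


Register state trace:
  MOV R3, 75  → R3 = 75
  MOV R2, 92  → R2 = 92
  MOV R5, R3  → R5 = 75
Final: R2 = 92

92


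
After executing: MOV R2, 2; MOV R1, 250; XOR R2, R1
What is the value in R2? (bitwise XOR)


Register state trace:
  MOV R2, 2  → R2 = 2 (0b00000010)
  MOV R1, 250  → R1 = 250 (0b11111010)
  XOR R2, R1  → R2 = 2 XOR 250 = 248 (0b11111000)
Final: R2 = 248

248


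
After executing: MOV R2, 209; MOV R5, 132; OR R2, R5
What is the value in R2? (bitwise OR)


Register state trace:
  MOV R2, 209  → R2 = 209 (0b11010001)
  MOV R5, 132  → R5 = 132 (0b10000100)
  OR R2, R5   → R2 = 209 OR 132 = 213 (0b11010101)
Final: R2 = 213

213


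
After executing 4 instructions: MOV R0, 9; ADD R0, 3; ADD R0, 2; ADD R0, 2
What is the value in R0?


Register state trace:
  MOV R0, 9  → R0 = 9
  ADD R0, 3  → R0 = 9 + 3 = 12
  ADD R0, 2  → R0 = 12 + 2 = 14
  ADD R0, 2  → R0 = 14 + 2 = 16
Final: R0 = 16

16


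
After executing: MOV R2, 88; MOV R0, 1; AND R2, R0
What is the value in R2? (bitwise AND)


Register state trace:
  MOV R2, 88  → R2 = 88 (0b01011000)
  MOV R0, 1  → R0 = 1 (0b00000001)
  AND R2, R0  → R2 = 88 AND 1 = 0 (0b00000000)
Final: R2 = 0

0


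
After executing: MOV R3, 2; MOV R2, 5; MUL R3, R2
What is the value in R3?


Register state trace:
  MOV R3, 2  → R3 = 2
  MOV R2, 5  → R2 = 5
  MUL R3, R2  → R3 = 2 * 5 = 10
Final: R3 = 10

10


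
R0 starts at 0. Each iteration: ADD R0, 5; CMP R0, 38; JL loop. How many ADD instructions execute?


Loop trace (R0 starts at 0, target 38, step 5):
  ADD #1: R0 = 0 + 5 = 5  → 5 < 38, loop
  ADD #2: R0 = 5 + 5 = 10  → 10 < 38, loop
  ADD #3: R0 = 10 + 5 = 15  → 15 < 38, loop
  ADD #4: R0 = 15 + 5 = 20  → 20 < 38, loop
  ADD #5: R0 = 20 + 5 = 25  → 25 < 38, loop
  ADD #6: R0 = 25 + 5 = 30  → 30 < 38, loop
  ADD #7: R0 = 30 + 5 = 35  → 35 < 38, loop
  ADD #8: R0 = 35 + 5 = 40  → 40 >= 38, exit
Total ADD instructions: 8

8


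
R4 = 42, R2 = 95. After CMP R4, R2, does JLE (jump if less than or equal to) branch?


Trace:
  R4 = 42, R2 = 95
  CMP R4, R2  → compares 42 vs 95
  JLE checks: is 42 less than or equal to 95?
  42 < 95, so condition is true
Branch taken: Yes

Yes


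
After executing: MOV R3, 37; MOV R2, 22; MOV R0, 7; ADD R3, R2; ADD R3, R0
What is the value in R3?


Register state trace:
  MOV R3, 37  → R3 = 37
  MOV R2, 22  → R2 = 22
  MOV R0, 7  → R0 = 7
  ADD R3, R2  → R3 = 37 + 22 = 59
  ADD R3, R0  → R3 = 59 + 7 = 66
Final: R3 = 66

66


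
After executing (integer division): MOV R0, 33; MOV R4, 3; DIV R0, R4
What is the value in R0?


Register state trace:
  MOV R0, 33  → R0 = 33
  MOV R4, 3  → R4 = 3
  DIV R0, R4  → R0 = 33 // 3 = 11
Final: R0 = 11

11


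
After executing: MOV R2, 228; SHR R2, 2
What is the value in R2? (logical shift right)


Register state trace:
  MOV R2, 228  → R2 = 228
  SHR R2, 2  → R2 = 228 >> 2 = 228 // 2^2 = 57
Final: R2 = 57

57


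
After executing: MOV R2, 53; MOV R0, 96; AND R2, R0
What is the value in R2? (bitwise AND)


Register state trace:
  MOV R2, 53  → R2 = 53 (0b00110101)
  MOV R0, 96  → R0 = 96 (0b01100000)
  AND R2, R0  → R2 = 53 AND 96 = 32 (0b00100000)
Final: R2 = 32

32


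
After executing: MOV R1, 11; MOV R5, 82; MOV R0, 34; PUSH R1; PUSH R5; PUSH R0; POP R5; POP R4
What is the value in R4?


Stack trace (top is rightmost):
  MOV R1, 11  → R1 = 11
  MOV R5, 82  → R5 = 82
  MOV R0, 34  → R0 = 34
  PUSH R1  → stack: [11]
  PUSH R5  → stack: [11, 82]
  PUSH R0  → stack: [11, 82, 34]
  POP R5  → R5 = 34, stack: [11, 82]
  POP R4  → R4 = 82, stack: [11]
Final: R4 = 82

82


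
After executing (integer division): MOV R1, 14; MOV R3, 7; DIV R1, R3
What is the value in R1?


Register state trace:
  MOV R1, 14  → R1 = 14
  MOV R3, 7  → R3 = 7
  DIV R1, R3  → R1 = 14 // 7 = 2
Final: R1 = 2

2


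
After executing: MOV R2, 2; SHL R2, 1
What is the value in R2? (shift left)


Register state trace:
  MOV R2, 2  → R2 = 2
  SHL R2, 1  → R2 = 2 << 1 = 2 * 2^1 = 4
Final: R2 = 4

4


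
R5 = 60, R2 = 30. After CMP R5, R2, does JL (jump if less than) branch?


Trace:
  R5 = 60, R2 = 30
  CMP R5, R2  → compares 60 vs 30
  JL checks: is 60 less than 30?
  60 > 30, so condition is false
Branch taken: No

No


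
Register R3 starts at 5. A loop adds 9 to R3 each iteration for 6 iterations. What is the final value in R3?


Starting value: R3 = 5
  Iter 1: R3 = 5 + 9 = 14
  Iter 2: R3 = 14 + 9 = 23
  Iter 3: R3 = 23 + 9 = 32
  Iter 4: R3 = 32 + 9 = 41
  Iter 5: R3 = 41 + 9 = 50
  Iter 6: R3 = 50 + 9 = 59
Final: R3 = 59

59


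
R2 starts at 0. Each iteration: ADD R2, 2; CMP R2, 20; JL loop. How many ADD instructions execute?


Loop trace (R2 starts at 0, target 20, step 2):
  ADD #1: R2 = 0 + 2 = 2  → 2 < 20, loop
  ADD #2: R2 = 2 + 2 = 4  → 4 < 20, loop
  ADD #3: R2 = 4 + 2 = 6  → 6 < 20, loop
  ADD #4: R2 = 6 + 2 = 8  → 8 < 20, loop
  ADD #5: R2 = 8 + 2 = 10  → 10 < 20, loop
  ADD #6: R2 = 10 + 2 = 12  → 12 < 20, loop
  ADD #7: R2 = 12 + 2 = 14  → 14 < 20, loop
  ADD #8: R2 = 14 + 2 = 16  → 16 < 20, loop
  ADD #9: R2 = 16 + 2 = 18  → 18 < 20, loop
  ADD #10: R2 = 18 + 2 = 20  → 20 >= 20, exit
Total ADD instructions: 10

10


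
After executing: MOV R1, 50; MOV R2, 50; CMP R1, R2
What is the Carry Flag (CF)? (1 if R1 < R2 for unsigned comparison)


Register state trace:
  MOV R1, 50  → R1 = 50
  MOV R2, 50  → R2 = 50
  CMP R1, R2  → unsigned 50 - 50: no borrow
  50 >= 50, so CF = 0
CF = 0

0


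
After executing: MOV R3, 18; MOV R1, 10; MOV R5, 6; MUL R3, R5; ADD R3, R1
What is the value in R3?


Register state trace:
  MOV R3, 18  → R3 = 18
  MOV R1, 10  → R1 = 10
  MOV R5, 6  → R5 = 6
  MUL R3, R5  → R3 = 18 * 6 = 108
  ADD R3, R1  → R3 = 108 + 10 = 118
Final: R3 = 118

118


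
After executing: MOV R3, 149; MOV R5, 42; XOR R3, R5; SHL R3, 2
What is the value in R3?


Register state trace:
  MOV R3, 149  → R3 = 149 (0b10010101)
  MOV R5, 42  → R5 = 42 (0b00101010)
  XOR R3, R5  → R3 = 149 XOR 42 = 191 (0b10111111)
  SHL R3, 2  → R3 = 191 << 2 = 764
Final: R3 = 764

764


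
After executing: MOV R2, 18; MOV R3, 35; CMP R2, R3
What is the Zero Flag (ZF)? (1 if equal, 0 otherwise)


Register state trace:
  MOV R2, 18  → R2 = 18
  MOV R3, 35  → R3 = 35
  CMP R2, R3  → computes 18 - 35 = -17
  Result is nonzero, so values are not equal
ZF = 0

0


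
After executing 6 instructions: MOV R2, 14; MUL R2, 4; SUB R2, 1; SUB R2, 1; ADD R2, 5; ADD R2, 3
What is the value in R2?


Register state trace:
  MOV R2, 14  → R2 = 14
  MUL R2, 4  → R2 = 14 * 4 = 56
  SUB R2, 1  → R2 = 56 - 1 = 55
  SUB R2, 1  → R2 = 55 - 1 = 54
  ADD R2, 5  → R2 = 54 + 5 = 59
  ADD R2, 3  → R2 = 59 + 3 = 62
Final: R2 = 62

62


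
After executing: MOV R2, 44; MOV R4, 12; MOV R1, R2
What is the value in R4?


Register state trace:
  MOV R2, 44  → R2 = 44
  MOV R4, 12  → R4 = 12
  MOV R1, R2  → R1 = 44
Final: R4 = 12

12


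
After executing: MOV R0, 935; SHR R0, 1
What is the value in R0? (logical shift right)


Register state trace:
  MOV R0, 935  → R0 = 935
  SHR R0, 1  → R0 = 935 >> 1 = 935 // 2^1 = 467
Final: R0 = 467

467


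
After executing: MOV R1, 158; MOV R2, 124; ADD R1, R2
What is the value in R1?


Register state trace:
  MOV R1, 158  → R1 = 158
  MOV R2, 124  → R2 = 124
  ADD R1, R2  → R1 = 158 + 124 = 282
Final: R1 = 282

282


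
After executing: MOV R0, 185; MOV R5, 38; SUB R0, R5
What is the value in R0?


Register state trace:
  MOV R0, 185  → R0 = 185
  MOV R5, 38  → R5 = 38
  SUB R0, R5  → R0 = 185 - 38 = 147
Final: R0 = 147

147


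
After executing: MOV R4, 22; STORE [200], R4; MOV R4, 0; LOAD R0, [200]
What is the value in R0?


Register and memory trace:
  MOV R4, 22  → R4 = 22
  STORE [200], R4  → mem[200] = 22
  MOV R4, 0  → R4 = 0
  LOAD R0, [200]  → R0 = mem[200] = 22
Final: R0 = 22

22


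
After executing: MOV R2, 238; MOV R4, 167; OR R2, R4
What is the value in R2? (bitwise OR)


Register state trace:
  MOV R2, 238  → R2 = 238 (0b11101110)
  MOV R4, 167  → R4 = 167 (0b10100111)
  OR R2, R4   → R2 = 238 OR 167 = 239 (0b11101111)
Final: R2 = 239

239


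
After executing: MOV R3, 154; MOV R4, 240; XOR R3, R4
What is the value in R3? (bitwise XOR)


Register state trace:
  MOV R3, 154  → R3 = 154 (0b10011010)
  MOV R4, 240  → R4 = 240 (0b11110000)
  XOR R3, R4  → R3 = 154 XOR 240 = 106 (0b01101010)
Final: R3 = 106

106


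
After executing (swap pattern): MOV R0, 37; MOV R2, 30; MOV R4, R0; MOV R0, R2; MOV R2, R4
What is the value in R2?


Register state trace (swap pattern):
  MOV R0, 37  → R0 = 37
  MOV R2, 30  → R2 = 30
  MOV R4, R0  → R4 = 37  (save R0)
  MOV R0, R2  → R0 = 30  (R0 gets R2's value)
  MOV R2, R4  → R2 = 37  (R2 gets saved value)
Final: R2 = 37

37


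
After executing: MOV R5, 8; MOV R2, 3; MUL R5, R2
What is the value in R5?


Register state trace:
  MOV R5, 8  → R5 = 8
  MOV R2, 3  → R2 = 3
  MUL R5, R2  → R5 = 8 * 3 = 24
Final: R5 = 24

24
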